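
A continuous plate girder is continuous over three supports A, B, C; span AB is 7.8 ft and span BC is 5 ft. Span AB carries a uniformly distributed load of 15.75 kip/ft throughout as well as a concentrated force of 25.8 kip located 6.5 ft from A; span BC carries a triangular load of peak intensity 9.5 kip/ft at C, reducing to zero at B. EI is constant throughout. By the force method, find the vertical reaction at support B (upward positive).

Insert a hinge at B; M_B is the redundant, and each span becomes simply supported.
End slopes at the hinge B, treating each span as simply supported:
  span AB: UDL 15.75: wL³/(24EI) = 311.4/EI
  span AB: point load 25.8 at a = 6.5: Pab(L + a)/(6LEI) = 66.61/EI
  span BC: triangular load, peak 9.5: 7w₀L³/(360EI) = 23.09/EI
  relative rotation θ_0 = (378 + 23.09)/EI = 401.1/EI
A unit hogging moment at B produces rotation L₁/(3EI) + L₂/(3EI) = 4.267/EI.
Compatibility: M_B·(L₁+L₂)/(3EI) = θ_0, giving M_B = 94.01 kip·ft (hogging).
Span AB, ΣM about A with M_B applied at B: R_B^{AB}·7.8 = 646.8 + 94.01, so R_B^{AB} = 94.98 kip and R_A = 148.7 − 94.98 = 53.67 kip.
Span BC, ΣM about C: R_B^{BC}·5 = 39.58 + 94.01, so R_B^{BC} = 26.72 kip and R_C = 23.75 − 26.72 = -2.97 kip.
R_B = 94.98 + 26.72 = 121.7 kip.

R_B = 121.7 kip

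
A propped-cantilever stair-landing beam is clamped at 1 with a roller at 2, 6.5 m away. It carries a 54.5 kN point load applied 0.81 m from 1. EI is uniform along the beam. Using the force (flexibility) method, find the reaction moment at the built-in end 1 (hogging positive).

Take the reaction at 2 as the redundant and release it; the primary structure is a cantilever fixed at 1.
Downward deflection at the released point 2 due to the loads:
  point load 54.5 at a = 0.81: Pa²(3L − a)/(6EI) = 111.4/EI
Tip deflection under a unit load at 2: L³/(3EI) = 91.54/EI.
The prop prevents deflection at 2: R_2 = δ_0/δ_{22} = 111.4/91.54 = 1.217 kN.
Moment equilibrium about 1: M_1 = Σ(load moments about 1) − R_2·L = 44.15 − 1.217×6.5 = 36.24 kN·m.

M_1 = 36.24 kN·m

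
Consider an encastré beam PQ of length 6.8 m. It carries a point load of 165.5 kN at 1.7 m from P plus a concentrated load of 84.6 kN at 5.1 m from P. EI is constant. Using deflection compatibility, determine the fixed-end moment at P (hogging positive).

M_P = 185.2 kN·m

Take the two fixed-end moments M_P, M_Q as redundants; the released structure is the simple span PQ.
On the primary (simply-supported) span, the end slopes from the loading are:
  at P: point load 165.5 at a = 1.7: Pab(L + b)/(6LEI) = 418.5/EI
  at Q: point load 165.5 at a = 1.7: Pab(L + a)/(6LEI) = 298.9/EI
  at P: point load 84.6 at a = 5.1: Pab(L + b)/(6LEI) = 152.8/EI
  at Q: point load 84.6 at a = 5.1: Pab(L + a)/(6LEI) = 213.9/EI
  θ_P0 = 571.3/EI,  θ_Q0 = 512.9/EI
Flexibility coefficients: a unit moment at one end gives L/(3EI) there and L/(6EI) at the far end, so f₁₁ = f₂₂ = 2.267/EI and f₁₂ = f₂₁ = 1.133/EI.
Compatibility — zero rotation at each built-in end:
  2.267 M_P + 1.133 M_Q = 571.3
  1.133 M_P + 2.267 M_Q = 512.9
Solving the pair gives M_P = 185.2 kN·m and M_Q = 133.7 kN·m (hogging).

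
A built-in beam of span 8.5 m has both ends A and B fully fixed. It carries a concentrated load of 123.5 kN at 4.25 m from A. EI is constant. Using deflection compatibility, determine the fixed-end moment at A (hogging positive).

Take the two fixed-end moments M_A, M_B as redundants; the released structure is the simple span AB.
End rotations of the released simple span under the applied load (×1/EI):
  at A: point load 123.5 at a = 4.25: Pab(L + b)/(6LEI) = 557.7/EI
  at B: point load 123.5 at a = 4.25: Pab(L + a)/(6LEI) = 557.7/EI
  θ_A0 = 557.7/EI,  θ_B0 = 557.7/EI
Flexibility coefficients: a unit moment at one end gives L/(3EI) there and L/(6EI) at the far end, so f₁₁ = f₂₂ = 2.833/EI and f₁₂ = f₂₁ = 1.417/EI.
Compatibility — zero rotation at each built-in end:
  2.833 M_A + 1.417 M_B = 557.7
  1.417 M_A + 2.833 M_B = 557.7
Solving the pair gives M_A = 131.2 kN·m and M_B = 131.2 kN·m (hogging).

M_A = 131.2 kN·m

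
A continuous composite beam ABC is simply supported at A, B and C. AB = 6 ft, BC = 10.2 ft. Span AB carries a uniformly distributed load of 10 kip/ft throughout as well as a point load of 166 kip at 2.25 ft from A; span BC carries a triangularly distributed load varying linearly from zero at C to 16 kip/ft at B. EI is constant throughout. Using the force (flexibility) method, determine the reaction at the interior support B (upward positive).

Release continuity at B by inserting a hinge; the redundant is the internal moment M_B. The primary structure is two simply-supported spans AB and BC.
End slopes at the hinge B, treating each span as simply supported:
  span AB: UDL 10: wL³/(24EI) = 90/EI
  span AB: point load 166 at a = 2.25: Pab(L + a)/(6LEI) = 321/EI
  span BC: triangular load, peak 16: w₀L³/(45EI) = 377.3/EI
  relative rotation θ_0 = (411 + 377.3)/EI = 788.3/EI
A unit hogging moment at B produces rotation L₁/(3EI) + L₂/(3EI) = 5.4/EI.
Compatibility: M_B·(L₁+L₂)/(3EI) = θ_0, giving M_B = 146 kip·ft (hogging).
Span AB, ΣM about A with M_B applied at B: R_B^{AB}·6 = 553.5 + 146, so R_B^{AB} = 116.6 kip and R_A = 226 − 116.6 = 109.4 kip.
Span BC, ΣM about C: R_B^{BC}·10.2 = 554.9 + 146, so R_B^{BC} = 68.71 kip and R_C = 81.6 − 68.71 = 12.89 kip.
R_B = 116.6 + 68.71 = 185.3 kip.

R_B = 185.3 kip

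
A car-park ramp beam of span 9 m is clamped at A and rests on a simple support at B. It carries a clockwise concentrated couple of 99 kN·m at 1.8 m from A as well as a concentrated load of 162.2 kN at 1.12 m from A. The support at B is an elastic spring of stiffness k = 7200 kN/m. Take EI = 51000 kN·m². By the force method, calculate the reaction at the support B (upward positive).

Take the reaction at B as the redundant and release it; the primary structure is a cantilever fixed at A.
Free-end deflection of the primary structure under the applied loading (downward +):
  clockwise couple 99 at a = 1.8: M₀a(2L − a)/(2EI) = 1443/EI
  point load 162.2 at a = 1.12: Pa²(3L − a)/(6EI) = 877.6/EI
  δ_0 = 2321/EI
Tip deflection under a unit load at B: L³/(3EI) = 243/EI.
With EI = 51000 kN·m²: δ_0 = 0.04551 m and δ_{BB} = 0.004765 m/kN.
Compatibility — the spring shortens by R_B/k under the reaction it provides: δ_0 − R_B·δ_{BB} = R_B/k. With 1/k = 0.000139 m/kN, R_B = δ_0 / (δ_{BB} + 1/k) = 0.04551 / (0.004765 + 0.000139) = 9.281 kN.

R_B = 9.281 kN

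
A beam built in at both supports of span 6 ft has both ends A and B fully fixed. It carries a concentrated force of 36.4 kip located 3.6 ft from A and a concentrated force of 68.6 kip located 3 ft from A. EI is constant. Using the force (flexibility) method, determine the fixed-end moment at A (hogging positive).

M_A = 72.42 kip·ft

Take the two fixed-end moments M_A, M_B as redundants; the released structure is the simple span AB.
End rotations of the released simple span under the applied load (×1/EI):
  at A: point load 36.4 at a = 3.6: Pab(L + b)/(6LEI) = 73.38/EI
  at B: point load 36.4 at a = 3.6: Pab(L + a)/(6LEI) = 83.87/EI
  at A: point load 68.6 at a = 3: Pab(L + b)/(6LEI) = 154.3/EI
  at B: point load 68.6 at a = 3: Pab(L + a)/(6LEI) = 154.3/EI
  θ_A0 = 227.7/EI,  θ_B0 = 238.2/EI
Flexibility coefficients: a unit moment at one end gives L/(3EI) there and L/(6EI) at the far end, so f₁₁ = f₂₂ = 2/EI and f₁₂ = f₂₁ = 1/EI.
Compatibility — zero rotation at each built-in end:
  2 M_A + 1 M_B = 227.7
  1 M_A + 2 M_B = 238.2
Solving the pair gives M_A = 72.42 kip·ft and M_B = 82.9 kip·ft (hogging).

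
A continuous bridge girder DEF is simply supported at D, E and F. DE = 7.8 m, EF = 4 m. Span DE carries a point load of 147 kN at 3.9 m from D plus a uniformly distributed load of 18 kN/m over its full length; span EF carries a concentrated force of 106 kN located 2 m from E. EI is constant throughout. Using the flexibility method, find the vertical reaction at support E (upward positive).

R_E = 294.9 kN

Take M_E as the redundant. Released structure: two simple spans DE and EF with a hinge at E.
Rotations at E on the released spans (each span's end-slope, ×1/EI):
  span DE: point load 147 at a = 3.9: Pab(L + a)/(6LEI) = 559/EI
  span DE: UDL 18: wL³/(24EI) = 355.9/EI
  span EF: point load 106 at a = 2: Pab(L + b)/(6LEI) = 106/EI
  relative rotation θ_0 = (914.9 + 106)/EI = 1021/EI
A unit hogging moment at E produces rotation L₁/(3EI) + L₂/(3EI) = 3.933/EI.
Compatibility: M_E·(L₁+L₂)/(3EI) = θ_0, giving M_E = 259.5 kN·m (hogging).
Span DE, ΣM about D with M_E applied at E: R_E^{DE}·7.8 = 1121 + 259.5, so R_E^{DE} = 177 kN and R_D = 287.4 − 177 = 110.4 kN.
Span EF, ΣM about F: R_E^{EF}·4 = 212 + 259.5, so R_E^{EF} = 117.9 kN and R_F = 106 − 117.9 = -11.89 kN.
R_E = 177 + 117.9 = 294.9 kN.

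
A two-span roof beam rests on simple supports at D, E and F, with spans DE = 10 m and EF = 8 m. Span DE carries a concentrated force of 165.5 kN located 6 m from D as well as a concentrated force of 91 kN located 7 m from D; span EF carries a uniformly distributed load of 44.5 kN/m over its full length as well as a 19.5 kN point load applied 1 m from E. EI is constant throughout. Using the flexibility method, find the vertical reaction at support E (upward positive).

R_E = 455.3 kN

Insert a hinge at E; M_E is the redundant, and each span becomes simply supported.
Discontinuity in slope at E on the released structure — sum the simple-span end rotations:
  span DE: point load 165.5 at a = 6: Pab(L + a)/(6LEI) = 1059/EI
  span DE: point load 91 at a = 7: Pab(L + a)/(6LEI) = 541.5/EI
  span EF: UDL 44.5: wL³/(24EI) = 949.3/EI
  span EF: point load 19.5 at a = 1: Pab(L + b)/(6LEI) = 42.66/EI
  relative rotation θ_0 = (1601 + 992)/EI = 2593/EI
A unit hogging moment at E produces rotation L₁/(3EI) + L₂/(3EI) = 6/EI.
Compatibility: M_E·(L₁+L₂)/(3EI) = θ_0, giving M_E = 432.1 kN·m (hogging).
Span DE, ΣM about D with M_E applied at E: R_E^{DE}·10 = 1630 + 432.1, so R_E^{DE} = 206.2 kN and R_D = 256.5 − 206.2 = 50.29 kN.
Span EF, ΣM about F: R_E^{EF}·8 = 1560 + 432.1, so R_E^{EF} = 249.1 kN and R_F = 375.5 − 249.1 = 126.4 kN.
R_E = 206.2 + 249.1 = 455.3 kN.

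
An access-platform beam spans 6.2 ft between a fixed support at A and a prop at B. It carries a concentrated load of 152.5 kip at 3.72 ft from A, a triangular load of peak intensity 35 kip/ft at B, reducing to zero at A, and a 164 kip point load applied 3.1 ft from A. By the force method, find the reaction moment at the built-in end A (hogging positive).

M_A = 428 kip·ft

Remove the prop at B; the released (primary) structure is a cantilever built in at A.
Primary-structure tip deflection at B by superposition:
  point load 152.5 at a = 3.72: Pa²(3L − a)/(6EI) = 5234/EI
  triangular load, peak 35 at the free end: 11w₀L⁴/(120EI) = 4741/EI
  point load 164 at a = 3.1: Pa²(3L − a)/(6EI) = 4071/EI
  δ_0 = 14046/EI
Flexibility coefficient — unit upward force at B: δ_{BB} = L³/(3EI) = 79.44/EI.
Compatibility at B: δ_0 − R_B·δ_{BB} = 0, so R_B = 14046/79.44 = 176.8 kip.
Moment equilibrium about A: M_A = Σ(load moments about A) − R_B·L = 1524 − 176.8×6.2 = 428 kip·ft.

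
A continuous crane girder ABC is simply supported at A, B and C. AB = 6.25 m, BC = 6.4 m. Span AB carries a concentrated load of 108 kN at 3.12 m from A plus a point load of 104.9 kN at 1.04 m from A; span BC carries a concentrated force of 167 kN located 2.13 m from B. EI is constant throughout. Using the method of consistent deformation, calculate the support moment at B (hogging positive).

M_B = 188.8 kN·m

Release continuity at B by inserting a hinge; the redundant is the internal moment M_B. The primary structure is two simply-supported spans AB and BC.
Discontinuity in slope at B on the released structure — sum the simple-span end rotations:
  span AB: point load 108 at a = 3.12: Pab(L + a)/(6LEI) = 263.5/EI
  span AB: point load 104.9 at a = 1.04: Pab(L + a)/(6LEI) = 110.5/EI
  span BC: point load 167 at a = 2.13: Pab(L + b)/(6LEI) = 422/EI
  relative rotation θ_0 = (374 + 422)/EI = 796.1/EI
A unit hogging moment at B produces rotation L₁/(3EI) + L₂/(3EI) = 4.217/EI.
Slope continuity at B: θ_0 = M_B·4.217/EI, so M_B = 796.1/4.217 = 188.8 kN·m (hogging).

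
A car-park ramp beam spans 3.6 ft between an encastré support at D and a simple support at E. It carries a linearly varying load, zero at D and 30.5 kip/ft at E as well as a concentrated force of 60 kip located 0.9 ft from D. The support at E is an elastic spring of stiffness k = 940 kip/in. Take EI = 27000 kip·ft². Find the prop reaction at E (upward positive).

Choose R_E as the redundant. The primary structure is the cantilever fixed at D.
Free-end deflection of the primary structure under the applied loading (downward +):
  triangular load, peak 30.5 at the free end: 11w₀L⁴/(120EI) = 469.6/EI
  point load 60 at a = 0.9: Pa²(3L − a)/(6EI) = 80.19/EI
  δ_0 = 549.8/EI
Tip deflection under a unit load at E: L³/(3EI) = 15.55/EI.
With EI = 27000 kip·ft²: δ_0 = 0.020362 ft and δ_{EE} = 0.000576 ft/kip.
Compatibility — the spring shortens by R_E/k under the reaction it provides: δ_0 − R_E·δ_{EE} = R_E/k. With 1/k = 1/(940×12) ft/kip = 0.000089 ft/kip, R_E = δ_0 / (δ_{EE} + 1/k) = 0.020362 / (0.000576 + 0.000089) = 30.64 kip.

R_E = 30.64 kip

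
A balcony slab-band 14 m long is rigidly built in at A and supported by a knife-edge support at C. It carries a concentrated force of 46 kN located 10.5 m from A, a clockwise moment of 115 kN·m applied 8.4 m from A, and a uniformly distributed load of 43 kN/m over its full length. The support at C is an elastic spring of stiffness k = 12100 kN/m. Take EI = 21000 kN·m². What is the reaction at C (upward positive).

Release the roller at C. Primary structure: cantilever fixed at A.
Downward deflection at the released point C due to the loads:
  point load 46 at a = 10.5: Pa²(3L − a)/(6EI) = 26625/EI
  clockwise couple 115 at a = 8.4: M₀a(2L − a)/(2EI) = 9467/EI
  UDL 43: wL⁴/(8EI) = 206486/EI
  δ_0 = 242578/EI
Tip deflection under a unit load at C: L³/(3EI) = 914.7/EI.
With EI = 21000 kN·m²: δ_0 = 11.551 m and δ_{CC} = 0.043556 m/kN.
Compatibility — the spring shortens by R_C/k under the reaction it provides: δ_0 − R_C·δ_{CC} = R_C/k. With 1/k = 0.000083 m/kN, R_C = δ_0 / (δ_{CC} + 1/k) = 11.551 / (0.043556 + 0.000083) = 264.7 kN.

R_C = 264.7 kN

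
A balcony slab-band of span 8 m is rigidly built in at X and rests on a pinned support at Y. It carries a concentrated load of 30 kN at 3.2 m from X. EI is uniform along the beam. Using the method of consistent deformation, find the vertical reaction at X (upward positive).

R_X = 23.76 kN

Choose R_Y as the redundant. The primary structure is the cantilever fixed at X.
Deflection at Y on the released cantilever, summing each load's contribution:
  point load 30 at a = 3.2: Pa²(3L − a)/(6EI) = 1065/EI
Flexibility coefficient — unit upward force at Y: δ_{YY} = L³/(3EI) = 170.7/EI.
The prop prevents deflection at Y: R_Y = δ_0/δ_{YY} = 1065/170.7 = 6.24 kN.
Vertical equilibrium: R_X = ΣP − R_Y = 30 − 6.24 = 23.76 kN.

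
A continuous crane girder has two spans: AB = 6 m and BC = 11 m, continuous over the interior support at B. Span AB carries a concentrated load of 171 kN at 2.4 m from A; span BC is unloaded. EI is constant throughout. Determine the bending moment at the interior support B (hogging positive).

Insert a hinge at B; M_B is the redundant, and each span becomes simply supported.
End slopes at the hinge B, treating each span as simply supported:
  span AB: point load 171 at a = 2.4: Pab(L + a)/(6LEI) = 344.7/EI
  relative rotation θ_0 = (344.7 + 0)/EI = 344.7/EI
A unit hogging moment at B produces rotation L₁/(3EI) + L₂/(3EI) = 5.667/EI.
Slope continuity at B: θ_0 = M_B·5.667/EI, so M_B = 344.7/5.667 = 60.84 kN·m (hogging).

M_B = 60.84 kN·m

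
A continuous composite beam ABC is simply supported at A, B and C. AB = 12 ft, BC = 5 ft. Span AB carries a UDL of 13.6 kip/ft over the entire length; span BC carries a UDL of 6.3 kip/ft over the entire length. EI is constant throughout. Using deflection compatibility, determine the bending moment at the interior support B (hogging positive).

M_B = 178.6 kip·ft

Take M_B as the redundant. Released structure: two simple spans AB and BC with a hinge at B.
End slopes at the hinge B, treating each span as simply supported:
  span AB: UDL 13.6: wL³/(24EI) = 979.2/EI
  span BC: UDL 6.3: wL³/(24EI) = 32.81/EI
  relative rotation θ_0 = (979.2 + 32.81)/EI = 1012/EI
A unit hogging moment at B produces rotation L₁/(3EI) + L₂/(3EI) = 5.667/EI.
Compatibility: M_B·(L₁+L₂)/(3EI) = θ_0, giving M_B = 178.6 kip·ft (hogging).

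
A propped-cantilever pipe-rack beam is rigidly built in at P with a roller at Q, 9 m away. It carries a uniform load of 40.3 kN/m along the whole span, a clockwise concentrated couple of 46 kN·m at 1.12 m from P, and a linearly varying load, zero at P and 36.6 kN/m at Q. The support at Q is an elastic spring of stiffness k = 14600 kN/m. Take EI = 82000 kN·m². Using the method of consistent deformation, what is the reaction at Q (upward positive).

Choose R_Q as the redundant. The primary structure is the cantilever fixed at P.
Free-end deflection of the primary structure under the applied loading (downward +):
  UDL 40.3: wL⁴/(8EI) = 33051/EI
  clockwise couple 46 at a = 1.12: M₀a(2L − a)/(2EI) = 434.8/EI
  triangular load, peak 36.6 at the free end: 11w₀L⁴/(120EI) = 22012/EI
  δ_0 = 55498/EI
Flexibility coefficient — unit upward force at Q: δ_{QQ} = L³/(3EI) = 243/EI.
With EI = 82000 kN·m²: δ_0 = 0.67681 m and δ_{QQ} = 0.002963 m/kN.
Compatibility — the spring shortens by R_Q/k under the reaction it provides: δ_0 − R_Q·δ_{QQ} = R_Q/k. With 1/k = 0.000068 m/kN, R_Q = δ_0 / (δ_{QQ} + 1/k) = 0.67681 / (0.002963 + 0.000068) = 223.2 kN.

R_Q = 223.2 kN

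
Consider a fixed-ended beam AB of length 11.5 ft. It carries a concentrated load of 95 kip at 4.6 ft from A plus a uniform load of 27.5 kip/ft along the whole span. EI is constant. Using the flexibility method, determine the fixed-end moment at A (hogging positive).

Take the two fixed-end moments M_A, M_B as redundants; the released structure is the simple span AB.
Simple-span end rotations at A and B under the given loads:
  at A: point load 95 at a = 4.6: Pab(L + b)/(6LEI) = 804.1/EI
  at B: point load 95 at a = 4.6: Pab(L + a)/(6LEI) = 703.6/EI
  at A: UDL 27.5: wL³/(24EI) = 1743/EI
  at B: UDL 27.5: wL³/(24EI) = 1743/EI
  θ_A0 = 2547/EI,  θ_B0 = 2446/EI
Flexibility coefficients: a unit moment at one end gives L/(3EI) there and L/(6EI) at the far end, so f₁₁ = f₂₂ = 3.833/EI and f₁₂ = f₂₁ = 1.917/EI.
Compatibility — zero rotation at each built-in end:
  3.833 M_A + 1.917 M_B = 2547
  1.917 M_A + 3.833 M_B = 2446
Solving the pair gives M_A = 460.4 kip·ft and M_B = 408 kip·ft (hogging).

M_A = 460.4 kip·ft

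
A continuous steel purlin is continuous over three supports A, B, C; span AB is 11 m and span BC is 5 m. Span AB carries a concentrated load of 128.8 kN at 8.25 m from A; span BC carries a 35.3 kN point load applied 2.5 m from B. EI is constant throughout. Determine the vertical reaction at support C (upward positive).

R_C = -16.38 kN

Take M_B as the redundant. Released structure: two simple spans AB and BC with a hinge at B.
Discontinuity in slope at B on the released structure — sum the simple-span end rotations:
  span AB: point load 128.8 at a = 8.25: Pab(L + a)/(6LEI) = 852.3/EI
  span BC: point load 35.3 at a = 2.5: Pab(L + b)/(6LEI) = 55.16/EI
  relative rotation θ_0 = (852.3 + 55.16)/EI = 907.5/EI
A unit hogging moment at B produces rotation L₁/(3EI) + L₂/(3EI) = 5.333/EI.
Compatibility: M_B·(L₁+L₂)/(3EI) = θ_0, giving M_B = 170.1 kN·m (hogging).
Span BC, ΣM about C: R_B^{BC}·5 = 88.25 + 170.1, so R_B^{BC} = 51.68 kN and R_C = 35.3 − 51.68 = -16.38 kN.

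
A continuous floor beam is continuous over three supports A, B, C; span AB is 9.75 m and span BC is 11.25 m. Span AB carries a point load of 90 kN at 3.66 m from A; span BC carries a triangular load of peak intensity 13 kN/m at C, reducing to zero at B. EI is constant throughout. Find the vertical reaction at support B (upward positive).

Insert a hinge at B; M_B is the redundant, and each span becomes simply supported.
Discontinuity in slope at B on the released structure — sum the simple-span end rotations:
  span AB: point load 90 at a = 3.66: Pab(L + a)/(6LEI) = 459.8/EI
  span BC: triangular load, peak 13: 7w₀L³/(360EI) = 359.9/EI
  relative rotation θ_0 = (459.8 + 359.9)/EI = 819.8/EI
A unit hogging moment at B produces rotation L₁/(3EI) + L₂/(3EI) = 7/EI.
Slope continuity at B: θ_0 = M_B·7/EI, so M_B = 819.8/7 = 117.1 kN·m (hogging).
Span AB, ΣM about A with M_B applied at B: R_B^{AB}·9.75 = 329.4 + 117.1, so R_B^{AB} = 45.8 kN and R_A = 90 − 45.8 = 44.2 kN.
Span BC, ΣM about C: R_B^{BC}·11.25 = 274.2 + 117.1, so R_B^{BC} = 34.78 kN and R_C = 73.12 − 34.78 = 38.34 kN.
R_B = 45.8 + 34.78 = 80.58 kN.

R_B = 80.58 kN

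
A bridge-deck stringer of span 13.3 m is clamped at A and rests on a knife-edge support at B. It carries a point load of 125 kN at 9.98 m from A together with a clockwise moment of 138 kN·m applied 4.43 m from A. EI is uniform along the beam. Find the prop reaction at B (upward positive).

R_B = 87.81 kN

Remove the prop at B; the released (primary) structure is a cantilever built in at A.
Free-end deflection of the primary structure under the applied loading (downward +):
  point load 125 at a = 9.98: Pa²(3L − a)/(6EI) = 62084/EI
  clockwise couple 138 at a = 4.43: M₀a(2L − a)/(2EI) = 6777/EI
  δ_0 = 68861/EI
Tip deflection under a unit load at B: L³/(3EI) = 784.2/EI.
Compatibility at B: δ_0 − R_B·δ_{BB} = 0, so R_B = 68861/784.2 = 87.81 kN.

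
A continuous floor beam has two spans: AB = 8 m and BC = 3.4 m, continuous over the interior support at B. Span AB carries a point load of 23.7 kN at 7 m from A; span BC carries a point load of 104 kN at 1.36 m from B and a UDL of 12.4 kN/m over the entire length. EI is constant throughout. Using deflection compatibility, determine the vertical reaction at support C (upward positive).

R_C = 51.14 kN

Insert a hinge at B; M_B is the redundant, and each span becomes simply supported.
Discontinuity in slope at B on the released structure — sum the simple-span end rotations:
  span AB: point load 23.7 at a = 7: Pab(L + a)/(6LEI) = 51.84/EI
  span BC: point load 104 at a = 1.36: Pab(L + b)/(6LEI) = 76.94/EI
  span BC: UDL 12.4: wL³/(24EI) = 20.31/EI
  relative rotation θ_0 = (51.84 + 97.25)/EI = 149.1/EI
A unit hogging moment at B produces rotation L₁/(3EI) + L₂/(3EI) = 3.8/EI.
Slope continuity at B: θ_0 = M_B·3.8/EI, so M_B = 149.1/3.8 = 39.24 kN·m (hogging).
Span BC, ΣM about C: R_B^{BC}·3.4 = 283.8 + 39.24, so R_B^{BC} = 95.02 kN and R_C = 146.2 − 95.02 = 51.14 kN.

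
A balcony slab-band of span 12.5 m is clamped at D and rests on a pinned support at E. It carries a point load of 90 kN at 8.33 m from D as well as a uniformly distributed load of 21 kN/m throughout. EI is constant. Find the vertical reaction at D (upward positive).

R_D = 207.4 kN

Choose R_E as the redundant. The primary structure is the cantilever fixed at D.
Downward deflection at the released point E due to the loads:
  point load 90 at a = 8.33: Pa²(3L − a)/(6EI) = 30361/EI
  UDL 21: wL⁴/(8EI) = 64087/EI
  δ_0 = 94448/EI
Flexibility coefficient — unit upward force at E: δ_{EE} = L³/(3EI) = 651/EI.
Compatibility at E: δ_0 − R_E·δ_{EE} = 0, so R_E = 94448/651 = 145.1 kN.
Vertical equilibrium: R_D = ΣP − R_E = 352.5 − 145.1 = 207.4 kN.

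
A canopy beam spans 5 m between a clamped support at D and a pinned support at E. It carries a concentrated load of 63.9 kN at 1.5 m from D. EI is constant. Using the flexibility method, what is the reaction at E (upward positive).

Take the reaction at E as the redundant and release it; the primary structure is a cantilever fixed at D.
Free-end deflection of the primary structure under the applied loading (downward +):
  point load 63.9 at a = 1.5: Pa²(3L − a)/(6EI) = 323.5/EI
Flexibility coefficient — unit upward force at E: δ_{EE} = L³/(3EI) = 41.67/EI.
The prop prevents deflection at E: R_E = δ_0/δ_{EE} = 323.5/41.67 = 7.764 kN.

R_E = 7.764 kN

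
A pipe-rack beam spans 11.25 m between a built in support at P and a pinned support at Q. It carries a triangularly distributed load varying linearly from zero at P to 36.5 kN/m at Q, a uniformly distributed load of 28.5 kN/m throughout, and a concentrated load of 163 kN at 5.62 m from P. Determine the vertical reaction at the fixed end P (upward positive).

R_P = 404.9 kN

Choose R_Q as the redundant. The primary structure is the cantilever fixed at P.
Downward deflection at the released point Q due to the loads:
  triangular load, peak 36.5 at the free end: 11w₀L⁴/(120EI) = 53594/EI
  UDL 28.5: wL⁴/(8EI) = 57064/EI
  point load 163 at a = 5.62: Pa²(3L − a)/(6EI) = 24137/EI
  δ_0 = 134795/EI
Tip deflection under a unit load at Q: L³/(3EI) = 474.6/EI.
Compatibility at Q: δ_0 − R_Q·δ_{QQ} = 0, so R_Q = 134795/474.6 = 284 kN.
Vertical equilibrium: R_P = ΣP − R_Q = 688.9 − 284 = 404.9 kN.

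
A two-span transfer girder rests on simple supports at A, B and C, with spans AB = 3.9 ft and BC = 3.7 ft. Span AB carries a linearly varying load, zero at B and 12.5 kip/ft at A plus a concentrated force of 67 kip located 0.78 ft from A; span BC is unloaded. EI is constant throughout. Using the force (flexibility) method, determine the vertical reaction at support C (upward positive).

R_C = -5.017 kip

Insert a hinge at B; M_B is the redundant, and each span becomes simply supported.
Rotations at B on the released spans (each span's end-slope, ×1/EI):
  span AB: triangular load, peak 12.5: 7w₀L³/(360EI) = 14.42/EI
  span AB: point load 67 at a = 0.78: Pab(L + a)/(6LEI) = 32.61/EI
  relative rotation θ_0 = (47.03 + 0)/EI = 47.03/EI
A unit hogging moment at B produces rotation L₁/(3EI) + L₂/(3EI) = 2.533/EI.
Slope continuity at B: θ_0 = M_B·2.533/EI, so M_B = 47.03/2.533 = 18.56 kip·ft (hogging).
Span BC, ΣM about C: R_B^{BC}·3.7 = 0 + 18.56, so R_B^{BC} = 5.017 kip and R_C = 0 − 5.017 = -5.017 kip.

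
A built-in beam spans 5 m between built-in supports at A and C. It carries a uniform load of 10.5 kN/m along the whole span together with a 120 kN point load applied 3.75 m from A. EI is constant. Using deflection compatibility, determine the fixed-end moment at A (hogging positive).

Release both end moments; the primary structure is a simply-supported span AC with redundants M_A and M_C.
Simple-span end rotations at A and C under the given loads:
  at A: UDL 10.5: wL³/(24EI) = 54.69/EI
  at C: UDL 10.5: wL³/(24EI) = 54.69/EI
  at A: point load 120 at a = 3.75: Pab(L + b)/(6LEI) = 117.2/EI
  at C: point load 120 at a = 3.75: Pab(L + a)/(6LEI) = 164.1/EI
  θ_A0 = 171.9/EI,  θ_C0 = 218.8/EI
Flexibility coefficients: a unit moment at one end gives L/(3EI) there and L/(6EI) at the far end, so f₁₁ = f₂₂ = 1.667/EI and f₁₂ = f₂₁ = 0.8333/EI.
Compatibility — zero rotation at each built-in end:
  1.667 M_A + 0.8333 M_C = 171.9
  0.8333 M_A + 1.667 M_C = 218.8
Solving the pair gives M_A = 50 kN·m and M_C = 106.2 kN·m (hogging).

M_A = 50 kN·m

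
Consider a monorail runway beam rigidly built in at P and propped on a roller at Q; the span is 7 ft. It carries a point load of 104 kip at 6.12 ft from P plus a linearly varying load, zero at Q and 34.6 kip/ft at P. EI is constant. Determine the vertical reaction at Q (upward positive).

R_Q = 108.7 kip

Take the reaction at Q as the redundant and release it; the primary structure is a cantilever fixed at P.
Free-end deflection of the primary structure under the applied loading (downward +):
  point load 104 at a = 6.12: Pa²(3L − a)/(6EI) = 9660/EI
  triangular load, peak 34.6 at the fixed end: w₀L⁴/(30EI) = 2769/EI
  δ_0 = 12429/EI
Flexibility coefficient — unit upward force at Q: δ_{QQ} = L³/(3EI) = 114.3/EI.
The prop prevents deflection at Q: R_Q = δ_0/δ_{QQ} = 12429/114.3 = 108.7 kip.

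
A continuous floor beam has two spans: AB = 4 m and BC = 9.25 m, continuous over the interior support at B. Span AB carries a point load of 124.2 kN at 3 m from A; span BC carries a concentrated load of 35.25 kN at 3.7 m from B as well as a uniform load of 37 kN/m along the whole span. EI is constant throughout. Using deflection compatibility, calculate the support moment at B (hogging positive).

M_B = 344.6 kN·m

Release continuity at B by inserting a hinge; the redundant is the internal moment M_B. The primary structure is two simply-supported spans AB and BC.
Rotations at B on the released spans (each span's end-slope, ×1/EI):
  span AB: point load 124.2 at a = 3: Pab(L + a)/(6LEI) = 108.7/EI
  span BC: point load 35.25 at a = 3.7: Pab(L + b)/(6LEI) = 193/EI
  span BC: UDL 37: wL³/(24EI) = 1220/EI
  relative rotation θ_0 = (108.7 + 1413)/EI = 1522/EI
A unit hogging moment at B produces rotation L₁/(3EI) + L₂/(3EI) = 4.417/EI.
Slope continuity at B: θ_0 = M_B·4.417/EI, so M_B = 1522/4.417 = 344.6 kN·m (hogging).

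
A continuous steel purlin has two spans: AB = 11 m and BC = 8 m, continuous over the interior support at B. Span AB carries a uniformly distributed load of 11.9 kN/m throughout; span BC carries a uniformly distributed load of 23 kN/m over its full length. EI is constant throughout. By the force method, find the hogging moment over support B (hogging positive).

Insert a hinge at B; M_B is the redundant, and each span becomes simply supported.
Discontinuity in slope at B on the released structure — sum the simple-span end rotations:
  span AB: UDL 11.9: wL³/(24EI) = 660/EI
  span BC: UDL 23: wL³/(24EI) = 490.7/EI
  relative rotation θ_0 = (660 + 490.7)/EI = 1151/EI
A unit hogging moment at B produces rotation L₁/(3EI) + L₂/(3EI) = 6.333/EI.
Compatibility: M_B·(L₁+L₂)/(3EI) = θ_0, giving M_B = 181.7 kN·m (hogging).

M_B = 181.7 kN·m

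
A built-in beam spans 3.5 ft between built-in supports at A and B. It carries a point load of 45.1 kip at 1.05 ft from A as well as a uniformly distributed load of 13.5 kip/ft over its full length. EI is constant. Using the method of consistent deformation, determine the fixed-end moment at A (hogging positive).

Release both end moments; the primary structure is a simply-supported span AB with redundants M_A and M_B.
End rotations of the released simple span under the applied load (×1/EI):
  at A: point load 45.1 at a = 1.05: Pab(L + b)/(6LEI) = 32.87/EI
  at B: point load 45.1 at a = 1.05: Pab(L + a)/(6LEI) = 25.14/EI
  at A: UDL 13.5: wL³/(24EI) = 24.12/EI
  at B: UDL 13.5: wL³/(24EI) = 24.12/EI
  θ_A0 = 56.99/EI,  θ_B0 = 49.25/EI
Flexibility coefficients: a unit moment at one end gives L/(3EI) there and L/(6EI) at the far end, so f₁₁ = f₂₂ = 1.167/EI and f₁₂ = f₂₁ = 0.5833/EI.
Compatibility — zero rotation at each built-in end:
  1.167 M_A + 0.5833 M_B = 56.99
  0.5833 M_A + 1.167 M_B = 49.25
Solving the pair gives M_A = 36.99 kip·ft and M_B = 23.73 kip·ft (hogging).

M_A = 36.99 kip·ft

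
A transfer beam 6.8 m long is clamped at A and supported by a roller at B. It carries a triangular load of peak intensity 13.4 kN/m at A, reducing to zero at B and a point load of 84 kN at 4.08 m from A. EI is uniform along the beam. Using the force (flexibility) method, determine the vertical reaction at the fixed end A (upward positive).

Release the roller at B. Primary structure: cantilever fixed at A.
Free-end deflection of the primary structure under the applied loading (downward +):
  triangular load, peak 13.4 at the fixed end: w₀L⁴/(30EI) = 955/EI
  point load 84 at a = 4.08: Pa²(3L − a)/(6EI) = 3803/EI
  δ_0 = 4758/EI
Tip deflection under a unit load at B: L³/(3EI) = 104.8/EI.
The prop prevents deflection at B: R_B = δ_0/δ_{BB} = 4758/104.8 = 45.4 kN.
Vertical equilibrium: R_A = ΣP − R_B = 129.6 − 45.4 = 84.16 kN.

R_A = 84.16 kN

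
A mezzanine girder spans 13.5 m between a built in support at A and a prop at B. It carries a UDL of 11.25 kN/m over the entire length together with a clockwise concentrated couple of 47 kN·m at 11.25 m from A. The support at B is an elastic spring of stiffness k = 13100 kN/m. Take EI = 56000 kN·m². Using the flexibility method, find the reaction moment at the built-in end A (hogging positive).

M_A = 239.1 kN·m

Take the reaction at B as the redundant and release it; the primary structure is a cantilever fixed at A.
Downward deflection at the released point B due to the loads:
  UDL 11.25: wL⁴/(8EI) = 46709/EI
  clockwise couple 47 at a = 11.25: M₀a(2L − a)/(2EI) = 4164/EI
  δ_0 = 50873/EI
Flexibility coefficient — unit upward force at B: δ_{BB} = L³/(3EI) = 820.1/EI.
With EI = 56000 kN·m²: δ_0 = 0.90844 m and δ_{BB} = 0.014645 m/kN.
Compatibility — the spring shortens by R_B/k under the reaction it provides: δ_0 − R_B·δ_{BB} = R_B/k. With 1/k = 0.000076 m/kN, R_B = δ_0 / (δ_{BB} + 1/k) = 0.90844 / (0.014645 + 0.000076) = 61.71 kN.
Moment equilibrium about A: M_A = Σ(load moments about A) − R_B·L = 1072 − 61.71×13.5 = 239.1 kN·m.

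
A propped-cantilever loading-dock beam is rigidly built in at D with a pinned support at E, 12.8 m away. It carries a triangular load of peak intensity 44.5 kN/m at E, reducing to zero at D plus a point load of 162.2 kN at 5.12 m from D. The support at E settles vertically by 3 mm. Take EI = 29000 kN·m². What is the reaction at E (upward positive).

Choose R_E as the redundant. The primary structure is the cantilever fixed at D.
Deflection at E on the released cantilever, summing each load's contribution:
  triangular load, peak 44.5 at the free end: 11w₀L⁴/(120EI) = 109499/EI
  point load 162.2 at a = 5.12: Pa²(3L − a)/(6EI) = 23584/EI
  δ_0 = 133084/EI
Tip deflection under a unit load at E: L³/(3EI) = 699.1/EI.
With EI = 29000 kN·m²: δ_0 = 4.5891 m and δ_{EE} = 0.024105 m/kN.
Compatibility — the beam at E must follow the support down by 0.003 m: δ_0 − R_E·δ_{EE} = 0.003, so R_E = (4.5891 − 0.003)/0.024105 = 190.3 kN.

R_E = 190.3 kN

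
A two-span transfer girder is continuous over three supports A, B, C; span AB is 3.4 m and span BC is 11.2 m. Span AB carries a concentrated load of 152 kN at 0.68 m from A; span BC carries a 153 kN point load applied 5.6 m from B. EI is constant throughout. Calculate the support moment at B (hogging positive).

M_B = 258 kN·m

Insert a hinge at B; M_B is the redundant, and each span becomes simply supported.
End slopes at the hinge B, treating each span as simply supported:
  span AB: point load 152 at a = 0.68: Pab(L + a)/(6LEI) = 56.23/EI
  span BC: point load 153 at a = 5.6: Pab(L + b)/(6LEI) = 1200/EI
  relative rotation θ_0 = (56.23 + 1200)/EI = 1256/EI
A unit hogging moment at B produces rotation L₁/(3EI) + L₂/(3EI) = 4.867/EI.
Compatibility: M_B·(L₁+L₂)/(3EI) = θ_0, giving M_B = 258 kN·m (hogging).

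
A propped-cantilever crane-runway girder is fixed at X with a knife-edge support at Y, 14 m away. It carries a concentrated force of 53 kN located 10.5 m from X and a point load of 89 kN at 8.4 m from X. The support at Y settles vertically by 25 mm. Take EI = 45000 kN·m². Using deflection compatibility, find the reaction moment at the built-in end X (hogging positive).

Release the roller at Y. Primary structure: cantilever fixed at X.
Free-end deflection of the primary structure under the applied loading (downward +):
  point load 53 at a = 10.5: Pa²(3L − a)/(6EI) = 30677/EI
  point load 89 at a = 8.4: Pa²(3L − a)/(6EI) = 35167/EI
  δ_0 = 65844/EI
Tip deflection under a unit load at Y: L³/(3EI) = 914.7/EI.
With EI = 45000 kN·m²: δ_0 = 1.4632 m and δ_{YY} = 0.020326 m/kN.
Compatibility — the beam at Y must follow the support down by 0.025 m: δ_0 − R_Y·δ_{YY} = 0.025, so R_Y = (1.4632 − 0.025)/0.020326 = 70.76 kN.
Moment equilibrium about X: M_X = Σ(load moments about X) − R_Y·L = 1304 − 70.76×14 = 313.5 kN·m.

M_X = 313.5 kN·m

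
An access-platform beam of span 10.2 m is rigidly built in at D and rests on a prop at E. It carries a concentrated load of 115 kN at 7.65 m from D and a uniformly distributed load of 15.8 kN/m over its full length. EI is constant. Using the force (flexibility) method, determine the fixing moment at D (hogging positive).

Choose R_E as the redundant. The primary structure is the cantilever fixed at D.
Downward deflection at the released point E due to the loads:
  point load 115 at a = 7.65: Pa²(3L − a)/(6EI) = 25743/EI
  UDL 15.8: wL⁴/(8EI) = 21378/EI
  δ_0 = 47121/EI
Tip deflection under a unit load at E: L³/(3EI) = 353.7/EI.
Compatibility at E: δ_0 − R_E·δ_{EE} = 0, so R_E = 47121/353.7 = 133.2 kN.
Moment equilibrium about D: M_D = Σ(load moments about D) − R_E·L = 1702 − 133.2×10.2 = 342.9 kN·m.

M_D = 342.9 kN·m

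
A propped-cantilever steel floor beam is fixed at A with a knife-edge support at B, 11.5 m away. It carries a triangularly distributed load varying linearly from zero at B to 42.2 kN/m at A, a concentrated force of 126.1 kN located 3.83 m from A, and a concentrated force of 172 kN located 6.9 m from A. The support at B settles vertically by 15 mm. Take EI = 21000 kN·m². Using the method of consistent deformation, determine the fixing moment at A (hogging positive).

Remove the prop at B; the released (primary) structure is a cantilever built in at A.
Free-end deflection of the primary structure under the applied loading (downward +):
  triangular load, peak 42.2 at the fixed end: w₀L⁴/(30EI) = 24603/EI
  point load 126.1 at a = 3.83: Pa²(3L − a)/(6EI) = 9455/EI
  point load 172 at a = 6.9: Pa²(3L − a)/(6EI) = 37669/EI
  δ_0 = 71727/EI
Flexibility coefficient — unit upward force at B: δ_{BB} = L³/(3EI) = 507/EI.
With EI = 21000 kN·m²: δ_0 = 3.4156 m and δ_{BB} = 0.024141 m/kN.
Compatibility — the beam at B must follow the support down by 0.015 m: δ_0 − R_B·δ_{BB} = 0.015, so R_B = (3.4156 − 0.015)/0.024141 = 140.9 kN.
Moment equilibrium about A: M_A = Σ(load moments about A) − R_B·L = 2600 − 140.9×11.5 = 980 kN·m.

M_A = 980 kN·m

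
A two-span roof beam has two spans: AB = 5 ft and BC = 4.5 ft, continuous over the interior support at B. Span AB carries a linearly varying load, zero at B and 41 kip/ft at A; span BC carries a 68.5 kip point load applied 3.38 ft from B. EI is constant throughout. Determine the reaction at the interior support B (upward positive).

Take M_B as the redundant. Released structure: two simple spans AB and BC with a hinge at B.
Discontinuity in slope at B on the released structure — sum the simple-span end rotations:
  span AB: triangular load, peak 41: 7w₀L³/(360EI) = 99.65/EI
  span BC: point load 68.5 at a = 3.38: Pab(L + b)/(6LEI) = 53.98/EI
  relative rotation θ_0 = (99.65 + 53.98)/EI = 153.6/EI
A unit hogging moment at B produces rotation L₁/(3EI) + L₂/(3EI) = 3.167/EI.
Slope continuity at B: θ_0 = M_B·3.167/EI, so M_B = 153.6/3.167 = 48.51 kip·ft (hogging).
Span AB, ΣM about A with M_B applied at B: R_B^{AB}·5 = 170.8 + 48.51, so R_B^{AB} = 43.87 kip and R_A = 102.5 − 43.87 = 58.63 kip.
Span BC, ΣM about C: R_B^{BC}·4.5 = 76.72 + 48.51, so R_B^{BC} = 27.83 kip and R_C = 68.5 − 27.83 = 40.67 kip.
R_B = 43.87 + 27.83 = 71.7 kip.

R_B = 71.7 kip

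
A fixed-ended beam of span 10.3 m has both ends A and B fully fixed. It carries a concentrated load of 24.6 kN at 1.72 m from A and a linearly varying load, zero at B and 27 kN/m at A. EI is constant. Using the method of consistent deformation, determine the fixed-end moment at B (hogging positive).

M_B = 101.4 kN·m

Release both end moments; the primary structure is a simply-supported span AB with redundants M_A and M_B.
End rotations of the released simple span under the applied load (×1/EI):
  at A: point load 24.6 at a = 1.72: Pab(L + b)/(6LEI) = 110.9/EI
  at B: point load 24.6 at a = 1.72: Pab(L + a)/(6LEI) = 70.61/EI
  at A: triangular load, peak 27: w₀L³/(45EI) = 655.6/EI
  at B: triangular load, peak 27: 7w₀L³/(360EI) = 573.7/EI
  θ_A0 = 766.5/EI,  θ_B0 = 644.3/EI
Flexibility coefficients: a unit moment at one end gives L/(3EI) there and L/(6EI) at the far end, so f₁₁ = f₂₂ = 3.433/EI and f₁₂ = f₂₁ = 1.717/EI.
Compatibility — zero rotation at each built-in end:
  3.433 M_A + 1.717 M_B = 766.5
  1.717 M_A + 3.433 M_B = 644.3
Solving the pair gives M_A = 172.6 kN·m and M_B = 101.4 kN·m (hogging).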